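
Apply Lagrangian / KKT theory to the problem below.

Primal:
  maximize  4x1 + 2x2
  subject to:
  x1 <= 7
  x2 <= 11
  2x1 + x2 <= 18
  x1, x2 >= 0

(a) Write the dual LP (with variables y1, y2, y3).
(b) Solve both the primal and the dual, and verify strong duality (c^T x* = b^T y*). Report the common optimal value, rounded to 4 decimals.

The standard primal-dual pair for 'max c^T x s.t. A x <= b, x >= 0' is:
  Dual:  min b^T y  s.t.  A^T y >= c,  y >= 0.

So the dual LP is:
  minimize  7y1 + 11y2 + 18y3
  subject to:
    y1 + 2y3 >= 4
    y2 + y3 >= 2
    y1, y2, y3 >= 0

Solving the primal: x* = (3.5, 11).
  primal value c^T x* = 36.
Solving the dual: y* = (0, 0, 2).
  dual value b^T y* = 36.
Strong duality: c^T x* = b^T y*. Confirmed.

36


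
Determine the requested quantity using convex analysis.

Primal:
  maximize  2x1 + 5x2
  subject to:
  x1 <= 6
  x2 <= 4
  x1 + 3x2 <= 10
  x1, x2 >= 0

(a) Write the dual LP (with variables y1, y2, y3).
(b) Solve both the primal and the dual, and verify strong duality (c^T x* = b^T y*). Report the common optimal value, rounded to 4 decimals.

The standard primal-dual pair for 'max c^T x s.t. A x <= b, x >= 0' is:
  Dual:  min b^T y  s.t.  A^T y >= c,  y >= 0.

So the dual LP is:
  minimize  6y1 + 4y2 + 10y3
  subject to:
    y1 + y3 >= 2
    y2 + 3y3 >= 5
    y1, y2, y3 >= 0

Solving the primal: x* = (6, 1.3333).
  primal value c^T x* = 18.6667.
Solving the dual: y* = (0.3333, 0, 1.6667).
  dual value b^T y* = 18.6667.
Strong duality: c^T x* = b^T y*. Confirmed.

18.6667


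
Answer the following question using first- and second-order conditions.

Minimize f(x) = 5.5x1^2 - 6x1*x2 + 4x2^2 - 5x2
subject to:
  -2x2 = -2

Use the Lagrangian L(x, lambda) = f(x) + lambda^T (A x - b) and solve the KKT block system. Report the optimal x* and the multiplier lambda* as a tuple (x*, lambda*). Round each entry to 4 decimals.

Form the Lagrangian:
  L(x, lambda) = (1/2) x^T Q x + c^T x + lambda^T (A x - b)
Stationarity (grad_x L = 0): Q x + c + A^T lambda = 0.
Primal feasibility: A x = b.

This gives the KKT block system:
  [ Q   A^T ] [ x     ]   [-c ]
  [ A    0  ] [ lambda ] = [ b ]

Solving the linear system:
  x*      = (0.5455, 1)
  lambda* = (-0.1364)
  f(x*)   = -2.6364

x* = (0.5455, 1), lambda* = (-0.1364)


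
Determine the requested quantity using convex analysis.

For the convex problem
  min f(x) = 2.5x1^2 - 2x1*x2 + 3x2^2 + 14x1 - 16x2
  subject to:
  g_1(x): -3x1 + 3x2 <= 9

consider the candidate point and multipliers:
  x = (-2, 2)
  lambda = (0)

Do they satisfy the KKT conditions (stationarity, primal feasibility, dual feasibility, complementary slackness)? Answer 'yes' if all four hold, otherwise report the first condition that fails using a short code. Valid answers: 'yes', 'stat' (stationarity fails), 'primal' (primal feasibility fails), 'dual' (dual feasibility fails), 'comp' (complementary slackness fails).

Gradient of f: grad f(x) = Q x + c = (0, 0)
Constraint values g_i(x) = a_i^T x - b_i:
  g_1((-2, 2)) = 3
Stationarity residual: grad f(x) + sum_i lambda_i a_i = (0, 0)
  -> stationarity OK
Primal feasibility (all g_i <= 0): FAILS
Dual feasibility (all lambda_i >= 0): OK
Complementary slackness (lambda_i * g_i(x) = 0 for all i): OK

Verdict: the first failing condition is primal_feasibility -> primal.

primal


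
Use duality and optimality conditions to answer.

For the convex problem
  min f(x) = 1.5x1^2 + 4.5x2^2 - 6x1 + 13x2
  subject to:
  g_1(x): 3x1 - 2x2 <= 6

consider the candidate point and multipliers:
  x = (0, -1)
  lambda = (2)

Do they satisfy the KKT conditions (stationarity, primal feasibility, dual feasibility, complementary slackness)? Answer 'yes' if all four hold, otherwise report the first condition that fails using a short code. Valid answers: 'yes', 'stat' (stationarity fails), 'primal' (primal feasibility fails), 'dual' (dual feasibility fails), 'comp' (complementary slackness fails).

Gradient of f: grad f(x) = Q x + c = (-6, 4)
Constraint values g_i(x) = a_i^T x - b_i:
  g_1((0, -1)) = -4
Stationarity residual: grad f(x) + sum_i lambda_i a_i = (0, 0)
  -> stationarity OK
Primal feasibility (all g_i <= 0): OK
Dual feasibility (all lambda_i >= 0): OK
Complementary slackness (lambda_i * g_i(x) = 0 for all i): FAILS

Verdict: the first failing condition is complementary_slackness -> comp.

comp


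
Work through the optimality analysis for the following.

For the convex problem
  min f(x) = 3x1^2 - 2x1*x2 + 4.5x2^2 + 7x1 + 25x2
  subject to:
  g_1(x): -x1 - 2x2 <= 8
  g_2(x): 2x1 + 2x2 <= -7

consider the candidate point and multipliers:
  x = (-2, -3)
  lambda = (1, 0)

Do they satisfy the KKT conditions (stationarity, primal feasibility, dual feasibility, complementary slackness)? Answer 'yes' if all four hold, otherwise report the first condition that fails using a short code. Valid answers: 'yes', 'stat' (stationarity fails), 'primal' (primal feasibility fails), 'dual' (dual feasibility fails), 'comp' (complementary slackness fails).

Gradient of f: grad f(x) = Q x + c = (1, 2)
Constraint values g_i(x) = a_i^T x - b_i:
  g_1((-2, -3)) = 0
  g_2((-2, -3)) = -3
Stationarity residual: grad f(x) + sum_i lambda_i a_i = (0, 0)
  -> stationarity OK
Primal feasibility (all g_i <= 0): OK
Dual feasibility (all lambda_i >= 0): OK
Complementary slackness (lambda_i * g_i(x) = 0 for all i): OK

Verdict: yes, KKT holds.

yes


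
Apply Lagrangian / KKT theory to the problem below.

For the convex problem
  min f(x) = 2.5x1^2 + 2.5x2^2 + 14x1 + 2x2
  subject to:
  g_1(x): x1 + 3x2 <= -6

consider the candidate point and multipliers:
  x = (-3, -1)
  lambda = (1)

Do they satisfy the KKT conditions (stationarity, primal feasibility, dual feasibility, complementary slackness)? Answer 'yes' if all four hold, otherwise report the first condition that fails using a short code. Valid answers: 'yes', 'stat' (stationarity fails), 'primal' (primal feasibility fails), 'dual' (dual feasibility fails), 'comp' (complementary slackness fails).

Gradient of f: grad f(x) = Q x + c = (-1, -3)
Constraint values g_i(x) = a_i^T x - b_i:
  g_1((-3, -1)) = 0
Stationarity residual: grad f(x) + sum_i lambda_i a_i = (0, 0)
  -> stationarity OK
Primal feasibility (all g_i <= 0): OK
Dual feasibility (all lambda_i >= 0): OK
Complementary slackness (lambda_i * g_i(x) = 0 for all i): OK

Verdict: yes, KKT holds.

yes


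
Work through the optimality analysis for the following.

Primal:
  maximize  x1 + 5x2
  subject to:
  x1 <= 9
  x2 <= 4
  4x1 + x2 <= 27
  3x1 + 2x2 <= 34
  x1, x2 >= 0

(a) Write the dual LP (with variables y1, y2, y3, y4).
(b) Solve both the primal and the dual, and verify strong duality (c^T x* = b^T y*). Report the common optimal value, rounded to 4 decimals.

The standard primal-dual pair for 'max c^T x s.t. A x <= b, x >= 0' is:
  Dual:  min b^T y  s.t.  A^T y >= c,  y >= 0.

So the dual LP is:
  minimize  9y1 + 4y2 + 27y3 + 34y4
  subject to:
    y1 + 4y3 + 3y4 >= 1
    y2 + y3 + 2y4 >= 5
    y1, y2, y3, y4 >= 0

Solving the primal: x* = (5.75, 4).
  primal value c^T x* = 25.75.
Solving the dual: y* = (0, 4.75, 0.25, 0).
  dual value b^T y* = 25.75.
Strong duality: c^T x* = b^T y*. Confirmed.

25.75


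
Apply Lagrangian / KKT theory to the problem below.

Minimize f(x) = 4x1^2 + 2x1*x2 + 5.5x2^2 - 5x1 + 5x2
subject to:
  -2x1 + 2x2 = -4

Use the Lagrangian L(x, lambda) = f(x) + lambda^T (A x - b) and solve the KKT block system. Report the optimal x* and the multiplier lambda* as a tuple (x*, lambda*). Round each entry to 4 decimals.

Form the Lagrangian:
  L(x, lambda) = (1/2) x^T Q x + c^T x + lambda^T (A x - b)
Stationarity (grad_x L = 0): Q x + c + A^T lambda = 0.
Primal feasibility: A x = b.

This gives the KKT block system:
  [ Q   A^T ] [ x     ]   [-c ]
  [ A    0  ] [ lambda ] = [ b ]

Solving the linear system:
  x*      = (1.1304, -0.8696)
  lambda* = (1.1522)
  f(x*)   = -2.6957

x* = (1.1304, -0.8696), lambda* = (1.1522)


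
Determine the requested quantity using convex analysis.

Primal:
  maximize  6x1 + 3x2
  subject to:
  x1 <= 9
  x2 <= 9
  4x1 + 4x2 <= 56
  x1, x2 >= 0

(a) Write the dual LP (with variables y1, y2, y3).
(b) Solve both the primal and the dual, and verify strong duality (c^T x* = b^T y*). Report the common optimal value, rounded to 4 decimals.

The standard primal-dual pair for 'max c^T x s.t. A x <= b, x >= 0' is:
  Dual:  min b^T y  s.t.  A^T y >= c,  y >= 0.

So the dual LP is:
  minimize  9y1 + 9y2 + 56y3
  subject to:
    y1 + 4y3 >= 6
    y2 + 4y3 >= 3
    y1, y2, y3 >= 0

Solving the primal: x* = (9, 5).
  primal value c^T x* = 69.
Solving the dual: y* = (3, 0, 0.75).
  dual value b^T y* = 69.
Strong duality: c^T x* = b^T y*. Confirmed.

69


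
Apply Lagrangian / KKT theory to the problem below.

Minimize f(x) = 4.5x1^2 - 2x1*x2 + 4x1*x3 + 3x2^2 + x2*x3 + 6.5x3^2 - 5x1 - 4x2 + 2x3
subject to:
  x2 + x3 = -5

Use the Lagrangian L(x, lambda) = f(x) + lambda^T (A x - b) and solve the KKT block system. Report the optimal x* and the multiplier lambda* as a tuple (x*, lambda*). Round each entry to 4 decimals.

Form the Lagrangian:
  L(x, lambda) = (1/2) x^T Q x + c^T x + lambda^T (A x - b)
Stationarity (grad_x L = 0): Q x + c + A^T lambda = 0.
Primal feasibility: A x = b.

This gives the KKT block system:
  [ Q   A^T ] [ x     ]   [-c ]
  [ A    0  ] [ lambda ] = [ b ]

Solving the linear system:
  x*      = (0.8632, -2.8718, -2.1282)
  lambda* = (25.0855)
  f(x*)   = 64.1709

x* = (0.8632, -2.8718, -2.1282), lambda* = (25.0855)


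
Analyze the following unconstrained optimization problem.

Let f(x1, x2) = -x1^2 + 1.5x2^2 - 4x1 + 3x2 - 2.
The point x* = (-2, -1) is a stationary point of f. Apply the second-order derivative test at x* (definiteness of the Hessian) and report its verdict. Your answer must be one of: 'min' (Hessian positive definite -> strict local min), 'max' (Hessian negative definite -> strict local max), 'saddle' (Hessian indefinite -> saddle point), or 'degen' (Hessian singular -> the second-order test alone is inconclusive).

Compute the Hessian H = grad^2 f:
  H = [[-2, 0], [0, 3]]
Verify stationarity: grad f(x*) = H x* + g = (0, 0).
Eigenvalues of H: -2, 3.
Eigenvalues have mixed signs, so H is indefinite -> x* is a saddle point.

saddle


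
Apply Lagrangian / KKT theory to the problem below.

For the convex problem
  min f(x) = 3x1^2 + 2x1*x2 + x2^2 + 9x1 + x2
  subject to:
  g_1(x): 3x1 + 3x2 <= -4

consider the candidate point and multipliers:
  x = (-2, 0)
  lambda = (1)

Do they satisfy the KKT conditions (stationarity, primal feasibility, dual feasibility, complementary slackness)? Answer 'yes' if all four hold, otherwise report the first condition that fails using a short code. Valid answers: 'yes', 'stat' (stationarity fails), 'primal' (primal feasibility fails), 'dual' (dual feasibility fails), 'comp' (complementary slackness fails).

Gradient of f: grad f(x) = Q x + c = (-3, -3)
Constraint values g_i(x) = a_i^T x - b_i:
  g_1((-2, 0)) = -2
Stationarity residual: grad f(x) + sum_i lambda_i a_i = (0, 0)
  -> stationarity OK
Primal feasibility (all g_i <= 0): OK
Dual feasibility (all lambda_i >= 0): OK
Complementary slackness (lambda_i * g_i(x) = 0 for all i): FAILS

Verdict: the first failing condition is complementary_slackness -> comp.

comp


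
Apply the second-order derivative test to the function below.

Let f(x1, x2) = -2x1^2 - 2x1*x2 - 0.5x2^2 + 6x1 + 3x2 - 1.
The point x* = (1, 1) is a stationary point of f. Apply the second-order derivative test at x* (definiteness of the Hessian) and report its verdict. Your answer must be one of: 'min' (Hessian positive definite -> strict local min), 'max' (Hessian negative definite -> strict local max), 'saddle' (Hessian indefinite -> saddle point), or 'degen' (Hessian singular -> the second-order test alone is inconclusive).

Compute the Hessian H = grad^2 f:
  H = [[-4, -2], [-2, -1]]
Verify stationarity: grad f(x*) = H x* + g = (0, 0).
Eigenvalues of H: -5, 0.
H has a zero eigenvalue (singular; negative semidefinite but not definite), so H is neither positive definite, negative definite, nor indefinite. The second-order test alone is inconclusive -> degen.
(Indeed, f is constant along the null direction of H through x*, so x* is not a strict local extremum.)

degen


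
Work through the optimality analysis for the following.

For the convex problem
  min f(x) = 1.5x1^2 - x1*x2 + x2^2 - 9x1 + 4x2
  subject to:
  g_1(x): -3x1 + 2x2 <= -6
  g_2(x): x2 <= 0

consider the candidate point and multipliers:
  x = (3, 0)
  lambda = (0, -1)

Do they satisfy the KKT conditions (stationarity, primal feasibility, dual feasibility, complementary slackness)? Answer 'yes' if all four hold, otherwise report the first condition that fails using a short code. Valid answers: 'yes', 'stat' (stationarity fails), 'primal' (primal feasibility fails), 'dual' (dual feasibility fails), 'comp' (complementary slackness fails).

Gradient of f: grad f(x) = Q x + c = (0, 1)
Constraint values g_i(x) = a_i^T x - b_i:
  g_1((3, 0)) = -3
  g_2((3, 0)) = 0
Stationarity residual: grad f(x) + sum_i lambda_i a_i = (0, 0)
  -> stationarity OK
Primal feasibility (all g_i <= 0): OK
Dual feasibility (all lambda_i >= 0): FAILS
Complementary slackness (lambda_i * g_i(x) = 0 for all i): OK

Verdict: the first failing condition is dual_feasibility -> dual.

dual


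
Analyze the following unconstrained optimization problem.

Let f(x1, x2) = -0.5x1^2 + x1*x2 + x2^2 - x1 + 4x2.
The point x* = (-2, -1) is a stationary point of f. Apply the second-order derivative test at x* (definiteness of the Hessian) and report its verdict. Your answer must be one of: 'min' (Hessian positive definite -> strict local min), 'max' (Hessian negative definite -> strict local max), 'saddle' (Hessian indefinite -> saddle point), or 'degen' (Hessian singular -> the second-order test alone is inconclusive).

Compute the Hessian H = grad^2 f:
  H = [[-1, 1], [1, 2]]
Verify stationarity: grad f(x*) = H x* + g = (0, 0).
Eigenvalues of H: -1.3028, 2.3028.
Eigenvalues have mixed signs, so H is indefinite -> x* is a saddle point.

saddle


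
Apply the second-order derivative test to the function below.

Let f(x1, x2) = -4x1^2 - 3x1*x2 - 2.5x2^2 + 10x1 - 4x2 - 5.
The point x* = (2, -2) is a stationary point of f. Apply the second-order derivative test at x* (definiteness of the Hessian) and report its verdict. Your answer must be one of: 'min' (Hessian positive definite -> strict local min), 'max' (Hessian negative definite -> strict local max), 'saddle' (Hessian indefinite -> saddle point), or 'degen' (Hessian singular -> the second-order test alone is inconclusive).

Compute the Hessian H = grad^2 f:
  H = [[-8, -3], [-3, -5]]
Verify stationarity: grad f(x*) = H x* + g = (0, 0).
Eigenvalues of H: -9.8541, -3.1459.
Both eigenvalues < 0, so H is negative definite -> x* is a strict local max.

max


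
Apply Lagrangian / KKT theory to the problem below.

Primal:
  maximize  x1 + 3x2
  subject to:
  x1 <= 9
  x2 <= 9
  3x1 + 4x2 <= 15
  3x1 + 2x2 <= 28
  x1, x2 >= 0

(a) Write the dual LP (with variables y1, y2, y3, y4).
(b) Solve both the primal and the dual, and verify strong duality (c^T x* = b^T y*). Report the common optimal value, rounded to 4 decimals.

The standard primal-dual pair for 'max c^T x s.t. A x <= b, x >= 0' is:
  Dual:  min b^T y  s.t.  A^T y >= c,  y >= 0.

So the dual LP is:
  minimize  9y1 + 9y2 + 15y3 + 28y4
  subject to:
    y1 + 3y3 + 3y4 >= 1
    y2 + 4y3 + 2y4 >= 3
    y1, y2, y3, y4 >= 0

Solving the primal: x* = (0, 3.75).
  primal value c^T x* = 11.25.
Solving the dual: y* = (0, 0, 0.75, 0).
  dual value b^T y* = 11.25.
Strong duality: c^T x* = b^T y*. Confirmed.

11.25


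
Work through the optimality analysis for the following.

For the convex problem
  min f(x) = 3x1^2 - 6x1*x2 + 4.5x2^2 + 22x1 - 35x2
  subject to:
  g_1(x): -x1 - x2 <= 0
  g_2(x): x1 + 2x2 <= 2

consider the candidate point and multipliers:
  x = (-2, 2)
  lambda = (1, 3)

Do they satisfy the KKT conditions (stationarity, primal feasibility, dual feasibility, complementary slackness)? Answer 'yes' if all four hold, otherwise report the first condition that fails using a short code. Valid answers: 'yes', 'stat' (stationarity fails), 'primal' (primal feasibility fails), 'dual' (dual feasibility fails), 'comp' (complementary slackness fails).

Gradient of f: grad f(x) = Q x + c = (-2, -5)
Constraint values g_i(x) = a_i^T x - b_i:
  g_1((-2, 2)) = 0
  g_2((-2, 2)) = 0
Stationarity residual: grad f(x) + sum_i lambda_i a_i = (0, 0)
  -> stationarity OK
Primal feasibility (all g_i <= 0): OK
Dual feasibility (all lambda_i >= 0): OK
Complementary slackness (lambda_i * g_i(x) = 0 for all i): OK

Verdict: yes, KKT holds.

yes


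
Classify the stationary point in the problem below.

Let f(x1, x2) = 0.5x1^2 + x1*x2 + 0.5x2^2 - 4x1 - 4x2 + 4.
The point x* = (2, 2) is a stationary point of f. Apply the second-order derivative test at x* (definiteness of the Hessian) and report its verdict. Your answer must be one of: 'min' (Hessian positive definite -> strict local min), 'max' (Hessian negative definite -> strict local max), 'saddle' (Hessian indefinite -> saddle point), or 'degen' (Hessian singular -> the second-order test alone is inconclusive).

Compute the Hessian H = grad^2 f:
  H = [[1, 1], [1, 1]]
Verify stationarity: grad f(x*) = H x* + g = (0, 0).
Eigenvalues of H: 0, 2.
H has a zero eigenvalue (singular; positive semidefinite but not definite), so H is neither positive definite, negative definite, nor indefinite. The second-order test alone is inconclusive -> degen.
(Indeed, f is constant along the null direction of H through x*, so x* is not a strict local extremum.)

degen


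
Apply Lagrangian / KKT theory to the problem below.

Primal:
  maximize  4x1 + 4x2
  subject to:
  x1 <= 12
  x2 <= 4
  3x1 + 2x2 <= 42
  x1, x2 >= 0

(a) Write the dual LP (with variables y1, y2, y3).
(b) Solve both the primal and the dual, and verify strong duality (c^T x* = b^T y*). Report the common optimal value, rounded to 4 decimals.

The standard primal-dual pair for 'max c^T x s.t. A x <= b, x >= 0' is:
  Dual:  min b^T y  s.t.  A^T y >= c,  y >= 0.

So the dual LP is:
  minimize  12y1 + 4y2 + 42y3
  subject to:
    y1 + 3y3 >= 4
    y2 + 2y3 >= 4
    y1, y2, y3 >= 0

Solving the primal: x* = (11.3333, 4).
  primal value c^T x* = 61.3333.
Solving the dual: y* = (0, 1.3333, 1.3333).
  dual value b^T y* = 61.3333.
Strong duality: c^T x* = b^T y*. Confirmed.

61.3333


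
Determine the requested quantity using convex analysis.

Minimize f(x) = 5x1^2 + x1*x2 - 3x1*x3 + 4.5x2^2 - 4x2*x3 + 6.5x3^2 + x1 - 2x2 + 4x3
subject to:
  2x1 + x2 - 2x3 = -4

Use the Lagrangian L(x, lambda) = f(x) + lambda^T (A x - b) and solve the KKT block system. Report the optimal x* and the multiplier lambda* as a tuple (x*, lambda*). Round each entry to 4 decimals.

Form the Lagrangian:
  L(x, lambda) = (1/2) x^T Q x + c^T x + lambda^T (A x - b)
Stationarity (grad_x L = 0): Q x + c + A^T lambda = 0.
Primal feasibility: A x = b.

This gives the KKT block system:
  [ Q   A^T ] [ x     ]   [-c ]
  [ A    0  ] [ lambda ] = [ b ]

Solving the linear system:
  x*      = (-1.4404, -0.2569, 0.4312)
  lambda* = (7.4771)
  f(x*)   = 15.3532

x* = (-1.4404, -0.2569, 0.4312), lambda* = (7.4771)


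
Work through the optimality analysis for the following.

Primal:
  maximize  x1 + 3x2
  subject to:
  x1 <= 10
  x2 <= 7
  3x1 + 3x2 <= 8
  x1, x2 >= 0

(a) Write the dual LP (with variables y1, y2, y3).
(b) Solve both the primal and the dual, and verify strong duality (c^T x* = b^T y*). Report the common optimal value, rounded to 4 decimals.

The standard primal-dual pair for 'max c^T x s.t. A x <= b, x >= 0' is:
  Dual:  min b^T y  s.t.  A^T y >= c,  y >= 0.

So the dual LP is:
  minimize  10y1 + 7y2 + 8y3
  subject to:
    y1 + 3y3 >= 1
    y2 + 3y3 >= 3
    y1, y2, y3 >= 0

Solving the primal: x* = (0, 2.6667).
  primal value c^T x* = 8.
Solving the dual: y* = (0, 0, 1).
  dual value b^T y* = 8.
Strong duality: c^T x* = b^T y*. Confirmed.

8


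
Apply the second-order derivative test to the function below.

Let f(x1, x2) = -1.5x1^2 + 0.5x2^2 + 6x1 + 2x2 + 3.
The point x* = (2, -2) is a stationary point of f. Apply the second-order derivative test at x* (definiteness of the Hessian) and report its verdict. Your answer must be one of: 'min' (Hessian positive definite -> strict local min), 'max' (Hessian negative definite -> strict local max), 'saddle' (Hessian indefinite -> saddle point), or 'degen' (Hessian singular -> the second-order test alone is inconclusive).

Compute the Hessian H = grad^2 f:
  H = [[-3, 0], [0, 1]]
Verify stationarity: grad f(x*) = H x* + g = (0, 0).
Eigenvalues of H: -3, 1.
Eigenvalues have mixed signs, so H is indefinite -> x* is a saddle point.

saddle


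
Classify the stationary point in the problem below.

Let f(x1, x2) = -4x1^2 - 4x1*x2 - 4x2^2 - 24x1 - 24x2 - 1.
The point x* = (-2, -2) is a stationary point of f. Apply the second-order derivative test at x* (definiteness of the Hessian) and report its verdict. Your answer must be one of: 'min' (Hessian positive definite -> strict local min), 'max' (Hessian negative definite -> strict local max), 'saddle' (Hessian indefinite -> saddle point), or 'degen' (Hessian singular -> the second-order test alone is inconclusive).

Compute the Hessian H = grad^2 f:
  H = [[-8, -4], [-4, -8]]
Verify stationarity: grad f(x*) = H x* + g = (0, 0).
Eigenvalues of H: -12, -4.
Both eigenvalues < 0, so H is negative definite -> x* is a strict local max.

max


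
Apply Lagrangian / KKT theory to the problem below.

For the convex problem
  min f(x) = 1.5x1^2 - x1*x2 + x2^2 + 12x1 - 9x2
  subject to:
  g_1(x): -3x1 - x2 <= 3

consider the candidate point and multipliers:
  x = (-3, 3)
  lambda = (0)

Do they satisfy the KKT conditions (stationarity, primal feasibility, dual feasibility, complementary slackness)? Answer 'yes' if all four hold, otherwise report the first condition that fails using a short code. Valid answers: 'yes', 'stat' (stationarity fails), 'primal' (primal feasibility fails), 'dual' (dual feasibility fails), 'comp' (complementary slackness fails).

Gradient of f: grad f(x) = Q x + c = (0, 0)
Constraint values g_i(x) = a_i^T x - b_i:
  g_1((-3, 3)) = 3
Stationarity residual: grad f(x) + sum_i lambda_i a_i = (0, 0)
  -> stationarity OK
Primal feasibility (all g_i <= 0): FAILS
Dual feasibility (all lambda_i >= 0): OK
Complementary slackness (lambda_i * g_i(x) = 0 for all i): OK

Verdict: the first failing condition is primal_feasibility -> primal.

primal


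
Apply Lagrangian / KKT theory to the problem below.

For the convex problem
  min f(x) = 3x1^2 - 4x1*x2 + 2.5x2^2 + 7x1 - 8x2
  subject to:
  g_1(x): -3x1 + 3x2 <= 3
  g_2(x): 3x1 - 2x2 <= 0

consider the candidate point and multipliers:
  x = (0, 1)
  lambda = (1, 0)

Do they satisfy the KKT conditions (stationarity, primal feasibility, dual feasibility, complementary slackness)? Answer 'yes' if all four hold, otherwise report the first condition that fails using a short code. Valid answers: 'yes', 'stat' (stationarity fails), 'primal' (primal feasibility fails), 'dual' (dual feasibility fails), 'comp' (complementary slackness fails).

Gradient of f: grad f(x) = Q x + c = (3, -3)
Constraint values g_i(x) = a_i^T x - b_i:
  g_1((0, 1)) = 0
  g_2((0, 1)) = -2
Stationarity residual: grad f(x) + sum_i lambda_i a_i = (0, 0)
  -> stationarity OK
Primal feasibility (all g_i <= 0): OK
Dual feasibility (all lambda_i >= 0): OK
Complementary slackness (lambda_i * g_i(x) = 0 for all i): OK

Verdict: yes, KKT holds.

yes


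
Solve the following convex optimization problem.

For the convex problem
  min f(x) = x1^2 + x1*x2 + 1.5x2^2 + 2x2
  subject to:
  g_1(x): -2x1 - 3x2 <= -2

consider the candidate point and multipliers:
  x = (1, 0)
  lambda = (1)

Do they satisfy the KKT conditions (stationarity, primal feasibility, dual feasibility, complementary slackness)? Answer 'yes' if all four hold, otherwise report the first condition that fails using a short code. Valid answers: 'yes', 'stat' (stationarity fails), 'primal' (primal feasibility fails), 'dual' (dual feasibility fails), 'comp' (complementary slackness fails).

Gradient of f: grad f(x) = Q x + c = (2, 3)
Constraint values g_i(x) = a_i^T x - b_i:
  g_1((1, 0)) = 0
Stationarity residual: grad f(x) + sum_i lambda_i a_i = (0, 0)
  -> stationarity OK
Primal feasibility (all g_i <= 0): OK
Dual feasibility (all lambda_i >= 0): OK
Complementary slackness (lambda_i * g_i(x) = 0 for all i): OK

Verdict: yes, KKT holds.

yes


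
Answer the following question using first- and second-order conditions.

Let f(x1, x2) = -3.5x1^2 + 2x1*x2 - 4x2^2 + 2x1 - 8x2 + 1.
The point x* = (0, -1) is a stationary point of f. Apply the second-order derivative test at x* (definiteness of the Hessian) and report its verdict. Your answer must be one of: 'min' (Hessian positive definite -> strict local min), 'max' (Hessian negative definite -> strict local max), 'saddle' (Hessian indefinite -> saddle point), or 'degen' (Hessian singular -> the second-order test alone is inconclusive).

Compute the Hessian H = grad^2 f:
  H = [[-7, 2], [2, -8]]
Verify stationarity: grad f(x*) = H x* + g = (0, 0).
Eigenvalues of H: -9.5616, -5.4384.
Both eigenvalues < 0, so H is negative definite -> x* is a strict local max.

max


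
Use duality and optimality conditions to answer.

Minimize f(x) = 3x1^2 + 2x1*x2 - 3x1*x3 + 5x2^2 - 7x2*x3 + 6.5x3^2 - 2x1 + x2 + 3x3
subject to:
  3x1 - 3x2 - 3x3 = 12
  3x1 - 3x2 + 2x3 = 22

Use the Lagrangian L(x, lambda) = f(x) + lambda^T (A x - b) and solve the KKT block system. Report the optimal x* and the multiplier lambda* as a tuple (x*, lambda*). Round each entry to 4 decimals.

Form the Lagrangian:
  L(x, lambda) = (1/2) x^T Q x + c^T x + lambda^T (A x - b)
Stationarity (grad_x L = 0): Q x + c + A^T lambda = 0.
Primal feasibility: A x = b.

This gives the KKT block system:
  [ Q   A^T ] [ x     ]   [-c ]
  [ A    0  ] [ lambda ] = [ b ]

Solving the linear system:
  x*      = (4.65, -1.35, 2)
  lambda* = (2.6067, -8.34)
  f(x*)   = 73.775

x* = (4.65, -1.35, 2), lambda* = (2.6067, -8.34)


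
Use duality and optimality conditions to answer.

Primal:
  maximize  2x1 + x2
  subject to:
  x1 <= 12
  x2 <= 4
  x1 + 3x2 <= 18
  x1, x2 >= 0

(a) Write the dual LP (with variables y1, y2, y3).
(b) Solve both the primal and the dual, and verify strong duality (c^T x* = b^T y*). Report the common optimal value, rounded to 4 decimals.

The standard primal-dual pair for 'max c^T x s.t. A x <= b, x >= 0' is:
  Dual:  min b^T y  s.t.  A^T y >= c,  y >= 0.

So the dual LP is:
  minimize  12y1 + 4y2 + 18y3
  subject to:
    y1 + y3 >= 2
    y2 + 3y3 >= 1
    y1, y2, y3 >= 0

Solving the primal: x* = (12, 2).
  primal value c^T x* = 26.
Solving the dual: y* = (1.6667, 0, 0.3333).
  dual value b^T y* = 26.
Strong duality: c^T x* = b^T y*. Confirmed.

26


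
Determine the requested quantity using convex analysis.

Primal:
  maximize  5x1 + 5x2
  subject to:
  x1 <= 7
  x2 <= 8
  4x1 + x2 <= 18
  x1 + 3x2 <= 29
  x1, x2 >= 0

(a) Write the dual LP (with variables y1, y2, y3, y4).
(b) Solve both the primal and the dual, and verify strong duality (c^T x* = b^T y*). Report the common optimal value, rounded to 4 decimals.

The standard primal-dual pair for 'max c^T x s.t. A x <= b, x >= 0' is:
  Dual:  min b^T y  s.t.  A^T y >= c,  y >= 0.

So the dual LP is:
  minimize  7y1 + 8y2 + 18y3 + 29y4
  subject to:
    y1 + 4y3 + y4 >= 5
    y2 + y3 + 3y4 >= 5
    y1, y2, y3, y4 >= 0

Solving the primal: x* = (2.5, 8).
  primal value c^T x* = 52.5.
Solving the dual: y* = (0, 3.75, 1.25, 0).
  dual value b^T y* = 52.5.
Strong duality: c^T x* = b^T y*. Confirmed.

52.5


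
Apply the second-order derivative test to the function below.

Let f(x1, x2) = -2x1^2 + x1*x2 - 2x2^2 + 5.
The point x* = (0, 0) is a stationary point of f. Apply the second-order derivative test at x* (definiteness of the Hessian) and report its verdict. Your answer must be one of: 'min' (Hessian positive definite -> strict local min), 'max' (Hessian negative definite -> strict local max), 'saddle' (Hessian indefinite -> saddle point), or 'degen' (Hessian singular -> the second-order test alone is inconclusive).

Compute the Hessian H = grad^2 f:
  H = [[-4, 1], [1, -4]]
Verify stationarity: grad f(x*) = H x* + g = (0, 0).
Eigenvalues of H: -5, -3.
Both eigenvalues < 0, so H is negative definite -> x* is a strict local max.

max


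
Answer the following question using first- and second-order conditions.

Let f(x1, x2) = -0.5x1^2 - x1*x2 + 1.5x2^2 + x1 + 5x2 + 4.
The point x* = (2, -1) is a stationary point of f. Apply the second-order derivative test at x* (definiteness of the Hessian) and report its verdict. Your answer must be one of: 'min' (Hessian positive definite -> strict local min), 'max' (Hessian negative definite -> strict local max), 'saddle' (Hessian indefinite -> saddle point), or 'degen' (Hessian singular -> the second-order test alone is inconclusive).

Compute the Hessian H = grad^2 f:
  H = [[-1, -1], [-1, 3]]
Verify stationarity: grad f(x*) = H x* + g = (0, 0).
Eigenvalues of H: -1.2361, 3.2361.
Eigenvalues have mixed signs, so H is indefinite -> x* is a saddle point.

saddle


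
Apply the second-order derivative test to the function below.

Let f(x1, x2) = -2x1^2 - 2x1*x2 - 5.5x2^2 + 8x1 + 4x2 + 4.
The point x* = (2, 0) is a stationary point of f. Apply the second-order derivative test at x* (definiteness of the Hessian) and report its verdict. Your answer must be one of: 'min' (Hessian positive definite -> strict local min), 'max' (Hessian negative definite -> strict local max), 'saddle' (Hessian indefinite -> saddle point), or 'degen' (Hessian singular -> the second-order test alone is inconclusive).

Compute the Hessian H = grad^2 f:
  H = [[-4, -2], [-2, -11]]
Verify stationarity: grad f(x*) = H x* + g = (0, 0).
Eigenvalues of H: -11.5311, -3.4689.
Both eigenvalues < 0, so H is negative definite -> x* is a strict local max.

max


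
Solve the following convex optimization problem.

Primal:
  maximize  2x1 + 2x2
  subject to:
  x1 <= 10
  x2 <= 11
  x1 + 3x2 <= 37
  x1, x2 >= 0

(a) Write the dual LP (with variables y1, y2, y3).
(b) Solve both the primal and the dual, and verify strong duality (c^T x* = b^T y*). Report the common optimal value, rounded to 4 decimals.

The standard primal-dual pair for 'max c^T x s.t. A x <= b, x >= 0' is:
  Dual:  min b^T y  s.t.  A^T y >= c,  y >= 0.

So the dual LP is:
  minimize  10y1 + 11y2 + 37y3
  subject to:
    y1 + y3 >= 2
    y2 + 3y3 >= 2
    y1, y2, y3 >= 0

Solving the primal: x* = (10, 9).
  primal value c^T x* = 38.
Solving the dual: y* = (1.3333, 0, 0.6667).
  dual value b^T y* = 38.
Strong duality: c^T x* = b^T y*. Confirmed.

38


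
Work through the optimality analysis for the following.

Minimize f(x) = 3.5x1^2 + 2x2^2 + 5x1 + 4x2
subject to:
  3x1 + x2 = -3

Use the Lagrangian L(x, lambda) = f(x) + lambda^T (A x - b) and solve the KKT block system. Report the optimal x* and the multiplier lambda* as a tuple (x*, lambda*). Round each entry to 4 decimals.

Form the Lagrangian:
  L(x, lambda) = (1/2) x^T Q x + c^T x + lambda^T (A x - b)
Stationarity (grad_x L = 0): Q x + c + A^T lambda = 0.
Primal feasibility: A x = b.

This gives the KKT block system:
  [ Q   A^T ] [ x     ]   [-c ]
  [ A    0  ] [ lambda ] = [ b ]

Solving the linear system:
  x*      = (-0.6744, -0.9767)
  lambda* = (-0.093)
  f(x*)   = -3.7791

x* = (-0.6744, -0.9767), lambda* = (-0.093)


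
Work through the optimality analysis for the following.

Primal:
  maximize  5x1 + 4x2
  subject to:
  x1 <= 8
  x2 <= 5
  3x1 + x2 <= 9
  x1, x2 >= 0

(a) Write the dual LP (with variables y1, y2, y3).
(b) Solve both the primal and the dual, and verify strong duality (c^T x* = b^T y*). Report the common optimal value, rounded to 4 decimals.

The standard primal-dual pair for 'max c^T x s.t. A x <= b, x >= 0' is:
  Dual:  min b^T y  s.t.  A^T y >= c,  y >= 0.

So the dual LP is:
  minimize  8y1 + 5y2 + 9y3
  subject to:
    y1 + 3y3 >= 5
    y2 + y3 >= 4
    y1, y2, y3 >= 0

Solving the primal: x* = (1.3333, 5).
  primal value c^T x* = 26.6667.
Solving the dual: y* = (0, 2.3333, 1.6667).
  dual value b^T y* = 26.6667.
Strong duality: c^T x* = b^T y*. Confirmed.

26.6667


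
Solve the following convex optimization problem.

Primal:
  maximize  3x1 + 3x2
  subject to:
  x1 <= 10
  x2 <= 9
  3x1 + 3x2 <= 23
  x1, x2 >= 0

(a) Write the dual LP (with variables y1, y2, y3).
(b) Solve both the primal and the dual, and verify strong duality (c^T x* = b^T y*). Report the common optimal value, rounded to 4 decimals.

The standard primal-dual pair for 'max c^T x s.t. A x <= b, x >= 0' is:
  Dual:  min b^T y  s.t.  A^T y >= c,  y >= 0.

So the dual LP is:
  minimize  10y1 + 9y2 + 23y3
  subject to:
    y1 + 3y3 >= 3
    y2 + 3y3 >= 3
    y1, y2, y3 >= 0

Solving the primal: x* = (7.6667, 0).
  primal value c^T x* = 23.
Solving the dual: y* = (0, 0, 1).
  dual value b^T y* = 23.
Strong duality: c^T x* = b^T y*. Confirmed.

23


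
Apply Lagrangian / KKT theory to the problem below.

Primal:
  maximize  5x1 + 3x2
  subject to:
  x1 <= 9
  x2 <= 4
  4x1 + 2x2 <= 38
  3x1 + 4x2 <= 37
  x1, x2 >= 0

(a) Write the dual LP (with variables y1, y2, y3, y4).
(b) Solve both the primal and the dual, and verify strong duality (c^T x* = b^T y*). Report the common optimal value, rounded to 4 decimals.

The standard primal-dual pair for 'max c^T x s.t. A x <= b, x >= 0' is:
  Dual:  min b^T y  s.t.  A^T y >= c,  y >= 0.

So the dual LP is:
  minimize  9y1 + 4y2 + 38y3 + 37y4
  subject to:
    y1 + 4y3 + 3y4 >= 5
    y2 + 2y3 + 4y4 >= 3
    y1, y2, y3, y4 >= 0

Solving the primal: x* = (7.8, 3.4).
  primal value c^T x* = 49.2.
Solving the dual: y* = (0, 0, 1.1, 0.2).
  dual value b^T y* = 49.2.
Strong duality: c^T x* = b^T y*. Confirmed.

49.2


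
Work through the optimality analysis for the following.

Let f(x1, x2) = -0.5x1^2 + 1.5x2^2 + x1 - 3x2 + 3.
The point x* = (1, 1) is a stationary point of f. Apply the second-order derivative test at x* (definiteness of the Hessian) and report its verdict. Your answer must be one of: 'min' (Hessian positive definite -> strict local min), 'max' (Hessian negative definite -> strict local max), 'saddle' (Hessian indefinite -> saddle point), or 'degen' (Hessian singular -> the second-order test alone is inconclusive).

Compute the Hessian H = grad^2 f:
  H = [[-1, 0], [0, 3]]
Verify stationarity: grad f(x*) = H x* + g = (0, 0).
Eigenvalues of H: -1, 3.
Eigenvalues have mixed signs, so H is indefinite -> x* is a saddle point.

saddle


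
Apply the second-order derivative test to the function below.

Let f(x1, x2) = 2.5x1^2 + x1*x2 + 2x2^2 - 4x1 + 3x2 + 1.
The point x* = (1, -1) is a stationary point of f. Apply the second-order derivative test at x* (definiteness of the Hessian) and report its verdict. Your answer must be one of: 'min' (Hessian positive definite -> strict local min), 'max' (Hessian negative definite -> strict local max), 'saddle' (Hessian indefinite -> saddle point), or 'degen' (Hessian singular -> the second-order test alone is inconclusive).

Compute the Hessian H = grad^2 f:
  H = [[5, 1], [1, 4]]
Verify stationarity: grad f(x*) = H x* + g = (0, 0).
Eigenvalues of H: 3.382, 5.618.
Both eigenvalues > 0, so H is positive definite -> x* is a strict local min.

min


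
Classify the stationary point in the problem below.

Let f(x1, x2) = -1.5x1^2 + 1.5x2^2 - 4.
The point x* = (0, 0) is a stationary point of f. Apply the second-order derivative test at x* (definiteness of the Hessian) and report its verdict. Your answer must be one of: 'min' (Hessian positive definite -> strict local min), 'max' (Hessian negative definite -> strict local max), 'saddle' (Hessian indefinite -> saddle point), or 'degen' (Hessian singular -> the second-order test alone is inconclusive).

Compute the Hessian H = grad^2 f:
  H = [[-3, 0], [0, 3]]
Verify stationarity: grad f(x*) = H x* + g = (0, 0).
Eigenvalues of H: -3, 3.
Eigenvalues have mixed signs, so H is indefinite -> x* is a saddle point.

saddle


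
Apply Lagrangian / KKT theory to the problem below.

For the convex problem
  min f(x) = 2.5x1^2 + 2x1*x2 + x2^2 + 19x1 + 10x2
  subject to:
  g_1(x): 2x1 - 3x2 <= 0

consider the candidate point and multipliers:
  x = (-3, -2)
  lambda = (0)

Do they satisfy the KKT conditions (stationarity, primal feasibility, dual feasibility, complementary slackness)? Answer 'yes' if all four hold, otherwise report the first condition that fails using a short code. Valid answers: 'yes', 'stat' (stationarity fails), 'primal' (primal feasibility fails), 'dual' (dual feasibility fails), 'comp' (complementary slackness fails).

Gradient of f: grad f(x) = Q x + c = (0, 0)
Constraint values g_i(x) = a_i^T x - b_i:
  g_1((-3, -2)) = 0
Stationarity residual: grad f(x) + sum_i lambda_i a_i = (0, 0)
  -> stationarity OK
Primal feasibility (all g_i <= 0): OK
Dual feasibility (all lambda_i >= 0): OK
Complementary slackness (lambda_i * g_i(x) = 0 for all i): OK

Verdict: yes, KKT holds.

yes


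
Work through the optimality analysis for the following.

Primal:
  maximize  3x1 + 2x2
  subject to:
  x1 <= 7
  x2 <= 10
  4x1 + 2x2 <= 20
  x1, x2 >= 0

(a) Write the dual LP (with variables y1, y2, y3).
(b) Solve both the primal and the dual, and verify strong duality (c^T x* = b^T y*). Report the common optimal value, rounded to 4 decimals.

The standard primal-dual pair for 'max c^T x s.t. A x <= b, x >= 0' is:
  Dual:  min b^T y  s.t.  A^T y >= c,  y >= 0.

So the dual LP is:
  minimize  7y1 + 10y2 + 20y3
  subject to:
    y1 + 4y3 >= 3
    y2 + 2y3 >= 2
    y1, y2, y3 >= 0

Solving the primal: x* = (0, 10).
  primal value c^T x* = 20.
Solving the dual: y* = (0, 0.5, 0.75).
  dual value b^T y* = 20.
Strong duality: c^T x* = b^T y*. Confirmed.

20


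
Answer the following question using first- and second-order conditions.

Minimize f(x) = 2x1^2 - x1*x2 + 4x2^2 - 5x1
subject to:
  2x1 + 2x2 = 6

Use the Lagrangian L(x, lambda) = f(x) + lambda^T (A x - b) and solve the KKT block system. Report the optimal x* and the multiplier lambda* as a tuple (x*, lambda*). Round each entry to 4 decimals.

Form the Lagrangian:
  L(x, lambda) = (1/2) x^T Q x + c^T x + lambda^T (A x - b)
Stationarity (grad_x L = 0): Q x + c + A^T lambda = 0.
Primal feasibility: A x = b.

This gives the KKT block system:
  [ Q   A^T ] [ x     ]   [-c ]
  [ A    0  ] [ lambda ] = [ b ]

Solving the linear system:
  x*      = (2.2857, 0.7143)
  lambda* = (-1.7143)
  f(x*)   = -0.5714

x* = (2.2857, 0.7143), lambda* = (-1.7143)


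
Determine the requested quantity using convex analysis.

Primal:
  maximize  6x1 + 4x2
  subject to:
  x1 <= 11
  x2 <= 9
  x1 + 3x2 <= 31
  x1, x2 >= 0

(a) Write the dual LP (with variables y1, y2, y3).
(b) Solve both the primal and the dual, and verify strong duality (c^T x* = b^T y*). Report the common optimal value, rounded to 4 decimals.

The standard primal-dual pair for 'max c^T x s.t. A x <= b, x >= 0' is:
  Dual:  min b^T y  s.t.  A^T y >= c,  y >= 0.

So the dual LP is:
  minimize  11y1 + 9y2 + 31y3
  subject to:
    y1 + y3 >= 6
    y2 + 3y3 >= 4
    y1, y2, y3 >= 0

Solving the primal: x* = (11, 6.6667).
  primal value c^T x* = 92.6667.
Solving the dual: y* = (4.6667, 0, 1.3333).
  dual value b^T y* = 92.6667.
Strong duality: c^T x* = b^T y*. Confirmed.

92.6667


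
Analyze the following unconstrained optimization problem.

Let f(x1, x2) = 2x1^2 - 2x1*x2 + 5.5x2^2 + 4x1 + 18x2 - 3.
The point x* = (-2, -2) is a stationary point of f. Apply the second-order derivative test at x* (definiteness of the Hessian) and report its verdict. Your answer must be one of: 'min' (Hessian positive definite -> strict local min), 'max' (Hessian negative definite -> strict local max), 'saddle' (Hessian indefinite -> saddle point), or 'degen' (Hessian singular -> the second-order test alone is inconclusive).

Compute the Hessian H = grad^2 f:
  H = [[4, -2], [-2, 11]]
Verify stationarity: grad f(x*) = H x* + g = (0, 0).
Eigenvalues of H: 3.4689, 11.5311.
Both eigenvalues > 0, so H is positive definite -> x* is a strict local min.

min


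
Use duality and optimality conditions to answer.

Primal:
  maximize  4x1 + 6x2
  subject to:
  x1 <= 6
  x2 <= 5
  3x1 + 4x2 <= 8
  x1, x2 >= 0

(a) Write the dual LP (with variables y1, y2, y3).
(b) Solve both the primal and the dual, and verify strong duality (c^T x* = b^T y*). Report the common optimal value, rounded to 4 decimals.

The standard primal-dual pair for 'max c^T x s.t. A x <= b, x >= 0' is:
  Dual:  min b^T y  s.t.  A^T y >= c,  y >= 0.

So the dual LP is:
  minimize  6y1 + 5y2 + 8y3
  subject to:
    y1 + 3y3 >= 4
    y2 + 4y3 >= 6
    y1, y2, y3 >= 0

Solving the primal: x* = (0, 2).
  primal value c^T x* = 12.
Solving the dual: y* = (0, 0, 1.5).
  dual value b^T y* = 12.
Strong duality: c^T x* = b^T y*. Confirmed.

12
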